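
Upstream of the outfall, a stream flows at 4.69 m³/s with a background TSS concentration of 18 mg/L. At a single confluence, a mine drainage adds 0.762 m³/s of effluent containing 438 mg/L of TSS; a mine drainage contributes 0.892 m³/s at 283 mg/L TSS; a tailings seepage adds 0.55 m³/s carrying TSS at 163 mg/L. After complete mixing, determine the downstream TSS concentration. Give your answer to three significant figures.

Mass balance: C = (4.690·18.00 + 0.7620·438.0 + 0.8920·283.0 + 0.5500·163.0) / 6.894 = 760.3/6.894 = 110.3 mg/L.

110 mg/L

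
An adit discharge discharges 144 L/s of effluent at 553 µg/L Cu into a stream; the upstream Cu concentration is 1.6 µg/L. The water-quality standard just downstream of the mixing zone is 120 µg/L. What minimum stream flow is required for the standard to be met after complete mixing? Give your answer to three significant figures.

527 L/s

Set C_mix = 120: (Q·1.600 + 144.0·553.0) / (Q + 144.0) = 120
→ Q = 144.0·(553.0 − 120)/(120 − 1.600) = 526.6 L/s.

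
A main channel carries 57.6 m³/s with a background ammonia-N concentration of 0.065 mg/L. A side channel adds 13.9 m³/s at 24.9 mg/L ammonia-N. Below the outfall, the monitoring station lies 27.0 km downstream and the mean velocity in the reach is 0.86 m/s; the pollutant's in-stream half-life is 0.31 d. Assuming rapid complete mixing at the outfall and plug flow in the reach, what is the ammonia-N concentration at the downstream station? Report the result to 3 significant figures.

2.17 mg/L

Flow-weighted average: C = (57.60·0.06500 + 13.90·24.90) / 71.50 = 349.9/71.50 = 4.893 mg/L.
Travel time t = 27.0·1000 / 0.86 = 31400 s = 8.721 h.
Half-life 0.31 d → k = ln 2 / 0.31 = 2.236 d⁻¹.
First-order decay: C = 4.893·exp(−k·t) = 4.893·0.4438 = 2.171 mg/L.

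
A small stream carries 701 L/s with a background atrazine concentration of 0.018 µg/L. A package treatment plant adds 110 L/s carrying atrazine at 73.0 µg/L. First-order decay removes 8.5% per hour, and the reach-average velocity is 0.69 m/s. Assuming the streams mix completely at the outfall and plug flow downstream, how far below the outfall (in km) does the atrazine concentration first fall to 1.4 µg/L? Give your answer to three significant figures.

After mixing, C = (701.0·0.01800 + 110.0·73.00) / 811.0 = 8043/811.0 = 9.917 µg/L.
8.5%/h lost → k = −ln(1 − 0.085) = 0.08883 h⁻¹.
Set 9.917·exp(−k·t) = 1.4 → t = ln(9.917/1.4)/k = 79340 s = 22.04 h.
Distance = v·t = 0.69·79340 = 54750 m = 54.75 km.

54.7 km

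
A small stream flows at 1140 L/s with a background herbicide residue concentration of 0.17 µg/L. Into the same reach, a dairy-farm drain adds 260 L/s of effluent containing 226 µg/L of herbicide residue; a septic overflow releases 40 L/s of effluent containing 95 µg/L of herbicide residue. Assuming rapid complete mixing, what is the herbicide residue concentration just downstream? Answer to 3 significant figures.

Mixed concentration C = ΣQC/ΣQ = (1140·0.1700 + 260.0·226.0 + 40.00·95.00) / 1440 = 62750/1440 = 43.58 µg/L.

43.6 µg/L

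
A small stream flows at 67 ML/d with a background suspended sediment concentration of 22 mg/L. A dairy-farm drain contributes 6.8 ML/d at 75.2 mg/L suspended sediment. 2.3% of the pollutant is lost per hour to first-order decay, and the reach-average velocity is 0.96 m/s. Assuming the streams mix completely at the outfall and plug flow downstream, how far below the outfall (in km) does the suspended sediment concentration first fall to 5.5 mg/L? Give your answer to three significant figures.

After mixing, C = (67.00·22.00 + 6.800·75.20) / 73.80 = 1985/73.80 = 26.90 mg/L.
2.3%/h lost → k = −ln(1 − 0.023) = 0.02327 h⁻¹.
Set 26.90·exp(−k·t) = 5.5 → t = ln(26.90/5.5)/k = 245600 s = 68.22 h.
Distance = v·t = 0.96·245600 = 235800 m = 235.8 km.

236 km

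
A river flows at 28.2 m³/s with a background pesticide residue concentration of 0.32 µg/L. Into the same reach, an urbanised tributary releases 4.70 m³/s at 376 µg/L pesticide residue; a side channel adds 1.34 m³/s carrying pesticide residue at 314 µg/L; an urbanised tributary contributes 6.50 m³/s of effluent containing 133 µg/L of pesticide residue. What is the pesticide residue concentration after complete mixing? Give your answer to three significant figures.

After mixing, C = (28.20·0.3200 + 4.700·376.0 + 1.340·314.0 + 6.500·133.0) / 40.74 = 3061/40.74 = 75.15 µg/L.

75.1 µg/L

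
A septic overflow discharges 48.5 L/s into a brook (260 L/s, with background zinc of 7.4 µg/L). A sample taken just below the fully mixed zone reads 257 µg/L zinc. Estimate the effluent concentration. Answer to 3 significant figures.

1600 µg/L

Mass balance: 260.0·7.400 + 48.50·Cₑ = 308.5·257.0
→ Cₑ = (308.5·257.0 − 260.0·7.400) / 48.50 = 1595 µg/L.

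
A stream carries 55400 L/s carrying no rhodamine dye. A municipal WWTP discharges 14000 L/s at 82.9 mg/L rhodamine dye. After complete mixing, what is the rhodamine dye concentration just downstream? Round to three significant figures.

Conservation of mass: C = (55400·0 + 14000·82.90) / 69400 = 1161000/69400 = 16.72 mg/L.

16.7 mg/L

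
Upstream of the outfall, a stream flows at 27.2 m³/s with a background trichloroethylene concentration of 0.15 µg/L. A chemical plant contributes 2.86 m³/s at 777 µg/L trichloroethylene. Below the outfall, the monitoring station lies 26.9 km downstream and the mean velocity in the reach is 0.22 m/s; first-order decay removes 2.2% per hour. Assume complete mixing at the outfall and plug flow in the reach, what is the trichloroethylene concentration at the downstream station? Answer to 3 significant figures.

34.8 µg/L

Conservation of mass: C = (27.20·0.1500 + 2.860·777.0) / 30.06 = 2226/30.06 = 74.06 µg/L.
Travel time t = 26.9·1000 / 0.22 = 122300 s = 33.96 h.
2.2%/h lost → k = −ln(1 − 0.022) = 0.02225 h⁻¹.
Applying C = C₀e^(−kt): 74.06 × 0.4697 = 34.79 µg/L.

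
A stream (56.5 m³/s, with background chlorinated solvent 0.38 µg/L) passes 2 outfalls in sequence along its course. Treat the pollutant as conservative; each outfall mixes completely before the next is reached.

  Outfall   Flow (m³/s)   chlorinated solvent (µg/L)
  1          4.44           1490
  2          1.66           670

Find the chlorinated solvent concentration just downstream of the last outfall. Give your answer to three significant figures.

Outfall 1: combined Q = 60.94 m³/s; C = (56.50·0.3800 + 4.440·1490)/60.94 = 108.9 µg/L.
Outfall 2: combined Q = 62.60 m³/s; C = (60.94·108.9 + 1.660·670.0)/62.60 = 123.8 µg/L.

124 µg/L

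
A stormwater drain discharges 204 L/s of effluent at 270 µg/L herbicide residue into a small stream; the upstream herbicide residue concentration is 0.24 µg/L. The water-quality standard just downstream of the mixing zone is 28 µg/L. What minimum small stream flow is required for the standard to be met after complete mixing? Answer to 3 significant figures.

1780 L/s

Set C_mix = 28: (Q·0.2400 + 204.0·270.0) / (Q + 204.0) = 28
→ Q = 204.0·(270.0 − 28)/(28 − 0.2400) = 1778 L/s.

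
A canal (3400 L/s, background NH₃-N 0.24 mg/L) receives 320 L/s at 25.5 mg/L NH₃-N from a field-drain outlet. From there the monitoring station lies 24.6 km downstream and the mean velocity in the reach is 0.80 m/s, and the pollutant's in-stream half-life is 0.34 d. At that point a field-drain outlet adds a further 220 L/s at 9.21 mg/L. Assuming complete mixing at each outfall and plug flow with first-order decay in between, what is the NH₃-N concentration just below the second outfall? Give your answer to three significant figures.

After mixing, C = (3400·0.2400 + 320.0·25.50) / 3720 = 8976/3720 = 2.413 mg/L; combined flow 3720 L/s.
Travel time t = 24.6·1000 / 0.80 = 30750 s = 8.542 h.
Half-life 0.34 d → k = ln 2 / 0.34 = 2.039 d⁻¹.
First-order decay: C = 2.413·exp(−k·t) = 2.413·0.4840 = 1.168 mg/L.
At the second outfall, C = (3720·1.168 + 220.0·9.210) / (3720 + 220.0) = 1.617 mg/L.

1.62 mg/L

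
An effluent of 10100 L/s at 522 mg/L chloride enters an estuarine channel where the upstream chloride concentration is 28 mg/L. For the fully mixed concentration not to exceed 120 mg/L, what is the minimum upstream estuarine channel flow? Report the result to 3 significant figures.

44100 L/s

Set C_mix = 120: (Q·28.00 + 10100·522.0) / (Q + 10100) = 120
→ Q = 10100·(522.0 − 120)/(120 − 28.00) = 44130 L/s.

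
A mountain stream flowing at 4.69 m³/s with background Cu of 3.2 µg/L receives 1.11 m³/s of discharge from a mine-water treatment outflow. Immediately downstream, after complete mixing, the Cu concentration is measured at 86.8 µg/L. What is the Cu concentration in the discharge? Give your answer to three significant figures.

440 µg/L

Mass balance: 4.690·3.200 + 1.110·Cₑ = 5.800·86.80
→ Cₑ = (5.800·86.80 − 4.690·3.200) / 1.110 = 440.0 µg/L.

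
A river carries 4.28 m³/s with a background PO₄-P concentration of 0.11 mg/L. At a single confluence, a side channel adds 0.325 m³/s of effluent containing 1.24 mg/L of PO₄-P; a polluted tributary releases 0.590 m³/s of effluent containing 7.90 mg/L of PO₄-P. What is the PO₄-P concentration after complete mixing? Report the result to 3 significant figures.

Mass balance: C = (4.280·0.1100 + 0.3250·1.240 + 0.5900·7.900) / 5.195 = 5.535/5.195 = 1.065 mg/L.

1.07 mg/L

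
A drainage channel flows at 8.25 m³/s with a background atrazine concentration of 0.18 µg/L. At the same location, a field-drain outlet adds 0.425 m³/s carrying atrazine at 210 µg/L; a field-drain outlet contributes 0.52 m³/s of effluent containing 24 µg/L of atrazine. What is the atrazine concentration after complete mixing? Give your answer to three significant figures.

11.2 µg/L

Conservation of mass: C = (8.250·0.1800 + 0.4250·210.0 + 0.5200·24.00) / 9.195 = 103.2/9.195 = 11.23 µg/L.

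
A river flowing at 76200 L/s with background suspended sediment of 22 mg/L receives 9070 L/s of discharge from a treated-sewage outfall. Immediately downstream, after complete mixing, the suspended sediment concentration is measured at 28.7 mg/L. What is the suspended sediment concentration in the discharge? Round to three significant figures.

Mass balance: 76200·22.00 + 9070·Cₑ = 85270·28.70
→ Cₑ = (85270·28.70 − 76200·22.00) / 9070 = 84.99 mg/L.

85.0 mg/L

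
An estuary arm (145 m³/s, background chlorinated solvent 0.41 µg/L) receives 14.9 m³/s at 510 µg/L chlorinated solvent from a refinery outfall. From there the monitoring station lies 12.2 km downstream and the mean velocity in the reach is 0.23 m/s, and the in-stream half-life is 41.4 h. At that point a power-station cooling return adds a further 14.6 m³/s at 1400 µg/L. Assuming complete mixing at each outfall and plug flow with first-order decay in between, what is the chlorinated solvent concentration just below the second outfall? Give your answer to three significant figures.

151 µg/L

After mixing, C = (145.0·0.4100 + 14.90·510.0) / 159.9 = 7658/159.9 = 47.90 µg/L; combined flow 159.9 m³/s.
Travel time t = 12.2·1000 / 0.23 = 53040 s = 14.73 h.
Half-life 41.4 h → k = ln 2 / 41.4 = 0.01674 h⁻¹ = 0.4018 d⁻¹.
Applying C = C₀e^(−kt): 47.90 × 0.7814 = 37.42 µg/L.
Second outfall: C = (159.9·37.42 + 14.60·1400)/174.5 = 151.4 µg/L.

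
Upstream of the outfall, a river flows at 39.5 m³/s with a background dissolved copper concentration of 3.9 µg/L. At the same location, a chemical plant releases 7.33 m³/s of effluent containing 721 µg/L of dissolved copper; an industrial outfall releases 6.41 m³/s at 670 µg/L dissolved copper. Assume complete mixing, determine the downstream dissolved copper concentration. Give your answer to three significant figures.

183 µg/L

Mass balance: C = (39.50·3.900 + 7.330·721.0 + 6.410·670.0) / 53.24 = 9734/53.24 = 182.8 µg/L.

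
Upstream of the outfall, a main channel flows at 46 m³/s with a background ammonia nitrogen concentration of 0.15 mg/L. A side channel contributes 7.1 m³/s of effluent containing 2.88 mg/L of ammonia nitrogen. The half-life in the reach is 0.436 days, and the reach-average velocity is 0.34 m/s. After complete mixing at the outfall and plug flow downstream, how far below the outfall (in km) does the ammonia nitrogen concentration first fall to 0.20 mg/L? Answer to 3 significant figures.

17.5 km

Mixed concentration C = ΣQC/ΣQ = (46.00·0.1500 + 7.100·2.880) / 53.10 = 27.35/53.10 = 0.5150 mg/L.
Half-life 0.436 d → k = ln 2 / 0.436 = 1.590 d⁻¹.
Set 0.5150·exp(−k·t) = 0.20 → t = ln(0.5150/0.20)/k = 51410 s = 14.28 h.
Distance = v·t = 0.34·51410 = 17480 m = 17.48 km.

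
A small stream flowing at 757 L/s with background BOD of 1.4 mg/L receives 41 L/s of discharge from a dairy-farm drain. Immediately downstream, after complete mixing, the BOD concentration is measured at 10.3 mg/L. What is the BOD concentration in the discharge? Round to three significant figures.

Mass balance: 757.0·1.400 + 41.00·Cₑ = 798.0·10.30
→ Cₑ = (798.0·10.30 − 757.0·1.400) / 41.00 = 174.6 mg/L.

175 mg/L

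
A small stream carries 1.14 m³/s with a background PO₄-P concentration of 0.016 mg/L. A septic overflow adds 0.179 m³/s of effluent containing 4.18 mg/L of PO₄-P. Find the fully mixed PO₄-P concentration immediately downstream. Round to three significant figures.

0.581 mg/L

After mixing, C = (1.140·0.01600 + 0.1790·4.180) / 1.319 = 0.7665/1.319 = 0.5811 mg/L.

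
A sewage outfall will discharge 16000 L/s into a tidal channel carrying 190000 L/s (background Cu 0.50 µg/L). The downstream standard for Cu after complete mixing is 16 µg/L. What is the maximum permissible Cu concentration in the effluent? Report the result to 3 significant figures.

At the limit, (Qr·Cr + Qe·Cₑ)/(Qr + Qe) = 16:
Cₑ = (206000·16 − 190000·0.5000) / 16000 = 200.1 µg/L.

200 µg/L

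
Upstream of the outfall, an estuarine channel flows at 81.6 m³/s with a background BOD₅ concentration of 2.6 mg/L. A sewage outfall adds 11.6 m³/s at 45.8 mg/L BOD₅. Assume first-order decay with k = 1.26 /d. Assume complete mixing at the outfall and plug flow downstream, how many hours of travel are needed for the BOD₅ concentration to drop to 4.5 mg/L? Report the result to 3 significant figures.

10.9 h

After mixing, C = (81.60·2.600 + 11.60·45.80) / 93.20 = 743.4/93.20 = 7.977 mg/L.
7.977·exp(−k·t) = 4.5 → t = ln(7.977/4.5)/k = 39250 s = 10.90 h.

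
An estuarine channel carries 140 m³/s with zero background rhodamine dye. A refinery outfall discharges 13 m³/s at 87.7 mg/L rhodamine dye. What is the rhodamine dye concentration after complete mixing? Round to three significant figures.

Mass balance: C = (140.0·0 + 13.00·87.70) / 153.0 = 1140/153.0 = 7.452 mg/L.

7.45 mg/L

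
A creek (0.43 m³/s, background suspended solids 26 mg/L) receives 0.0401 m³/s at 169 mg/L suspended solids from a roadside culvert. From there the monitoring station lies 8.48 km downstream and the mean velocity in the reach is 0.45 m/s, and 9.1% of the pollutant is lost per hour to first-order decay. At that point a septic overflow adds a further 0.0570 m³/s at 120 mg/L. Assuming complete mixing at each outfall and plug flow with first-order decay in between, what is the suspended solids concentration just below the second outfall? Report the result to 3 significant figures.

Conservation of mass: C = (0.4300·26.00 + 0.04010·169.0) / 0.4701 = 17.96/0.4701 = 38.20 mg/L; combined flow 0.4701 m³/s.
Travel time t = 8.48·1000 / 0.45 = 18840 s = 5.235 h.
9.1%/h lost → k = −ln(1 − 0.091) = 0.09541 h⁻¹.
Decay over the reach: 38.20·exp(−kt) = 38.20·0.6069 = 23.18 mg/L.
At the second outfall, C = (0.4701·23.18 + 0.05700·120.0) / (0.4701 + 0.05700) = 33.65 mg/L.

33.7 mg/L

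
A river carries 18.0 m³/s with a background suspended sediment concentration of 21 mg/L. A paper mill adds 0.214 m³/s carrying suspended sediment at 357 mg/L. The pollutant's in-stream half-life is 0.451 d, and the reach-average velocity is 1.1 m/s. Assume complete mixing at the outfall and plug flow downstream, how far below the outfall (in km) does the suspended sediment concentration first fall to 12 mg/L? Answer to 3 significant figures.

45.3 km

Conservation of mass: C = (18.00·21.00 + 0.2140·357.0) / 18.21 = 454.4/18.21 = 24.95 mg/L.
Half-life 0.451 d → k = ln 2 / 0.451 = 1.537 d⁻¹.
Set 24.95·exp(−k·t) = 12 → t = ln(24.95/12)/k = 41140 s = 11.43 h.
Distance = v·t = 1.1·41140 = 45260 m = 45.26 km.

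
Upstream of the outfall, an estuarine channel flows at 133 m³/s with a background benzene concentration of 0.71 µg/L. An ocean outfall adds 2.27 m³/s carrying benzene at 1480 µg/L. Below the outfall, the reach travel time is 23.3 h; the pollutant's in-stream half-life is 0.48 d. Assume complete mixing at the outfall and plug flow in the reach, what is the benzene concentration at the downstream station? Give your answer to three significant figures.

6.28 µg/L

Conservation of mass: C = (133.0·0.7100 + 2.270·1480) / 135.3 = 3454/135.3 = 25.53 µg/L.
Half-life 0.48 d → k = ln 2 / 0.48 = 1.444 d⁻¹.
After decay, C = 25.53 × e^(−kt) = 25.53 × 0.2461 = 6.284 µg/L.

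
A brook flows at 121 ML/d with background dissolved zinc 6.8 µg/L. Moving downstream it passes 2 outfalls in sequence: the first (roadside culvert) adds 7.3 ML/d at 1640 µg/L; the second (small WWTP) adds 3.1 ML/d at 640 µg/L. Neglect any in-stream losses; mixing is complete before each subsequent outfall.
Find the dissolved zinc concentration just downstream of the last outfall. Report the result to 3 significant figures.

Below outfall 1: Q → 128.3 ML/d, C = (121.0·6.800 + 7.300·1640)/128.3 = 99.73 µg/L.
Below outfall 2: Q → 131.4 ML/d, C = (128.3·99.73 + 3.100·640.0)/131.4 = 112.5 µg/L.

112 µg/L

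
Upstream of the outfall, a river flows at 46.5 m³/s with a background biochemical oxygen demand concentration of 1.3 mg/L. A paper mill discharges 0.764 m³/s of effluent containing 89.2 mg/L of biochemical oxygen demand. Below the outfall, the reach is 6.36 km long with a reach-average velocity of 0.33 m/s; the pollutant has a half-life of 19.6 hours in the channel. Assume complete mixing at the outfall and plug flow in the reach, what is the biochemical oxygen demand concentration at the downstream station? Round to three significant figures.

After mixing, C = (46.50·1.300 + 0.7640·89.20) / 47.26 = 128.6/47.26 = 2.721 mg/L.
Travel time t = 6.36·1000 / 0.33 = 19270 s = 5.354 h.
Half-life 19.6 h → k = ln 2 / 19.6 = 0.03536 h⁻¹ = 0.8488 d⁻¹.
Applying C = C₀e^(−kt): 2.721 × 0.8275 = 2.252 mg/L.

2.25 mg/L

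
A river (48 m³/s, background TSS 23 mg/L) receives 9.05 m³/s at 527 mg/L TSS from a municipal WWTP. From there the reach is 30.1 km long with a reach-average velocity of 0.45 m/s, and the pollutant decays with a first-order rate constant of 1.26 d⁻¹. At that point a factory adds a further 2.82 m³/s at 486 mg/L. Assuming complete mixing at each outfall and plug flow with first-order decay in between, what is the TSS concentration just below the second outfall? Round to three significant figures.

Mass balance: C = (48.00·23.00 + 9.050·527.0) / 57.05 = 5873/57.05 = 103.0 mg/L; combined flow 57.05 m³/s.
Travel time t = 30.1·1000 / 0.45 = 66890 s = 18.58 h.
Applying C = C₀e^(−kt): 103.0 × 0.3770 = 38.81 mg/L.
At the second outfall, C = (57.05·38.81 + 2.820·486.0) / (57.05 + 2.820) = 59.88 mg/L.

59.9 mg/L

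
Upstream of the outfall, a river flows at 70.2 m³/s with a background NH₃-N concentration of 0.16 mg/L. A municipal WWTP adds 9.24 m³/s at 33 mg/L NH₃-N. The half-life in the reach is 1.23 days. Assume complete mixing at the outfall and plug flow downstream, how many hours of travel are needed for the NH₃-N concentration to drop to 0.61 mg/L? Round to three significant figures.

79.9 h

After mixing, C = (70.20·0.1600 + 9.240·33.00) / 79.44 = 316.2/79.44 = 3.980 mg/L.
Half-life 1.23 d → k = ln 2 / 1.23 = 0.5635 d⁻¹.
3.980·exp(−k·t) = 0.61 → t = ln(3.980/0.61)/k = 287600 s = 79.88 h.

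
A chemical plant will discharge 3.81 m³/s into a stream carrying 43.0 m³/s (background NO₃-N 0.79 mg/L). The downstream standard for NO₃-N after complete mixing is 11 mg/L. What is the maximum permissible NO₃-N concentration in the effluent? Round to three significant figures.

At the limit, (Qr·Cr + Qe·Cₑ)/(Qr + Qe) = 11:
Cₑ = (46.81·11 − 43.00·0.7900) / 3.810 = 126.2 mg/L.

126 mg/L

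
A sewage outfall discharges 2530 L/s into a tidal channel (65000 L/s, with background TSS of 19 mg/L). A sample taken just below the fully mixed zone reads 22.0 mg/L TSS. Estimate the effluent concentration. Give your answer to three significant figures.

99.1 mg/L

Mass balance: 65000·19.00 + 2530·Cₑ = 67530·22.00
→ Cₑ = (67530·22.00 − 65000·19.00) / 2530 = 99.08 mg/L.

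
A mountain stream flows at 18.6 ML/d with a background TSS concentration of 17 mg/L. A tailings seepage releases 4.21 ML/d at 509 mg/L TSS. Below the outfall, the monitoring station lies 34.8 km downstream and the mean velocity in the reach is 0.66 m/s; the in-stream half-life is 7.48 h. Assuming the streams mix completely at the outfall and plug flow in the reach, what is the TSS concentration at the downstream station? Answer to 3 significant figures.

27.7 mg/L

Mixed concentration C = ΣQC/ΣQ = (18.60·17.00 + 4.210·509.0) / 22.81 = 2459/22.81 = 107.8 mg/L.
Travel time t = 34.8·1000 / 0.66 = 52730 s = 14.65 h.
Half-life 7.48 h → k = ln 2 / 7.48 = 0.09267 h⁻¹ = 2.224 d⁻¹.
After decay, C = 107.8 × e^(−kt) = 107.8 × 0.2574 = 27.75 mg/L.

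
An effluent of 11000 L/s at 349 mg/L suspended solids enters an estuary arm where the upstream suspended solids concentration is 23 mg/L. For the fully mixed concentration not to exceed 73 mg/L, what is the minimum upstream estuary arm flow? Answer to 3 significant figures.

60700 L/s

Set C_mix = 73: (Q·23.00 + 11000·349.0) / (Q + 11000) = 73
→ Q = 11000·(349.0 − 73)/(73 − 23.00) = 60720 L/s.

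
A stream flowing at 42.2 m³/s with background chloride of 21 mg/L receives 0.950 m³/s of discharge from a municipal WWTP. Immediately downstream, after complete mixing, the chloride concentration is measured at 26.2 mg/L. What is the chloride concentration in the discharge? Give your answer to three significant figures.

Mass balance: 42.20·21.00 + 0.9500·Cₑ = 43.15·26.20
→ Cₑ = (43.15·26.20 − 42.20·21.00) / 0.9500 = 257.2 mg/L.

257 mg/L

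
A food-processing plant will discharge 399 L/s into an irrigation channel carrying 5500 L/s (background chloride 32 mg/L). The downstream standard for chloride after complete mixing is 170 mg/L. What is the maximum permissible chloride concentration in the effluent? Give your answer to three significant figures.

At the limit, (Qr·Cr + Qe·Cₑ)/(Qr + Qe) = 170:
Cₑ = (5899·170 − 5500·32.00) / 399.0 = 2072 mg/L.

2070 mg/L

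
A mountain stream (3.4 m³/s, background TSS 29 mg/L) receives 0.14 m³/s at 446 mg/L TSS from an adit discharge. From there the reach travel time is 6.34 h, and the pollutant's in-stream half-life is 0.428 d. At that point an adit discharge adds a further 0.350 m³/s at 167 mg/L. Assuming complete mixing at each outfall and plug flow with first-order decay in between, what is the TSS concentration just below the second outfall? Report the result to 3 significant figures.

42.0 mg/L

Flow-weighted average: C = (3.400·29.00 + 0.1400·446.0) / 3.540 = 161.0/3.540 = 45.49 mg/L; combined flow 3.540 m³/s.
Half-life 0.428 d → k = ln 2 / 0.428 = 1.620 d⁻¹.
Decay over the reach: 45.49·exp(−kt) = 45.49·0.6519 = 29.66 mg/L.
Second outfall: C = (3.540·29.66 + 0.3500·167.0)/3.890 = 42.01 mg/L.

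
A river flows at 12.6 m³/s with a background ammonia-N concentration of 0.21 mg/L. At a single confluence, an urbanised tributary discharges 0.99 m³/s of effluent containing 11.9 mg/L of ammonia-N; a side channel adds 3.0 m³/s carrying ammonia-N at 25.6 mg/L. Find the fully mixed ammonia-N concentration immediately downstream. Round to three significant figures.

5.50 mg/L

After mixing, C = (12.60·0.2100 + 0.9900·11.90 + 3.000·25.60) / 16.59 = 91.23/16.59 = 5.499 mg/L.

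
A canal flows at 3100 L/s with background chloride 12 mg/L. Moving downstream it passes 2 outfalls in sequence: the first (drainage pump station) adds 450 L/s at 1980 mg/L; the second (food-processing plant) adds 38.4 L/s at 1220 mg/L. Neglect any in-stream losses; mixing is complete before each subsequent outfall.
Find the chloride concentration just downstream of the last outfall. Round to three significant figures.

Below outfall 1: Q → 3550 L/s, C = (3100·12.00 + 450.0·1980)/3550 = 261.5 mg/L.
Below outfall 2: Q → 3588 L/s, C = (3550·261.5 + 38.40·1220)/3588 = 271.7 mg/L.

272 mg/L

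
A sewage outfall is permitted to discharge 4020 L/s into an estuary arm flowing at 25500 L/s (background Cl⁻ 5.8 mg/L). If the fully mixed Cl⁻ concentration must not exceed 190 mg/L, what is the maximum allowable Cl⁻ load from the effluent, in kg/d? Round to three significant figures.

Mass balance at the limit: 25500·5.800 + 4020·Cₑ = 29520·190 → Cₑ = 1358 mg/L.
4020 L/s = 4.020 m³/s. Load = 4.020 m³/s × 1358 g/m³ × 86 400 s/d = 471800 kg/d.

472000 kg/d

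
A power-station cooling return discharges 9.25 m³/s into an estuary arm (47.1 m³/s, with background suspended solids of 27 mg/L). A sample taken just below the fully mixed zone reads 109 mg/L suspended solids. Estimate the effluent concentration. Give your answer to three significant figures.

Mass balance: 47.10·27.00 + 9.250·Cₑ = 56.35·109.0
→ Cₑ = (56.35·109.0 − 47.10·27.00) / 9.250 = 526.5 mg/L.

527 mg/L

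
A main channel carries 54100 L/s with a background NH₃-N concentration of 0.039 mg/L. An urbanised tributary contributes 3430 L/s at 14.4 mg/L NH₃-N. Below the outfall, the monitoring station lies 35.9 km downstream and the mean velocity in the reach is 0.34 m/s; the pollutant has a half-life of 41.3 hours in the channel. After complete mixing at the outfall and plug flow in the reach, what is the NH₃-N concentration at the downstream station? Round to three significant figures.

0.547 mg/L

Conservation of mass: C = (54100·0.03900 + 3430·14.40) / 57530 = 51500/57530 = 0.8952 mg/L.
Travel time t = 35.9·1000 / 0.34 = 105600 s = 29.33 h.
Half-life 41.3 h → k = ln 2 / 41.3 = 0.01678 h⁻¹ = 0.4028 d⁻¹.
First-order decay: C = 0.8952·exp(−k·t) = 0.8952·0.6112 = 0.5472 mg/L.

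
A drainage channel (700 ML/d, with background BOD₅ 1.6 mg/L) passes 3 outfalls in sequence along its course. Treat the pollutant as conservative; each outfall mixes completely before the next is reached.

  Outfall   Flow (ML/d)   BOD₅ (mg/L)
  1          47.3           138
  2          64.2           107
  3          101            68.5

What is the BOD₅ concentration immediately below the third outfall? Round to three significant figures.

23.5 mg/L

Outfall 1: combined Q = 747.3 ML/d; C = (700.0·1.600 + 47.30·138.0)/747.3 = 10.23 mg/L.
Outfall 2: combined Q = 811.5 ML/d; C = (747.3·10.23 + 64.20·107.0)/811.5 = 17.89 mg/L.
Outfall 3: combined Q = 912.5 ML/d; C = (811.5·17.89 + 101.0·68.50)/912.5 = 23.49 mg/L.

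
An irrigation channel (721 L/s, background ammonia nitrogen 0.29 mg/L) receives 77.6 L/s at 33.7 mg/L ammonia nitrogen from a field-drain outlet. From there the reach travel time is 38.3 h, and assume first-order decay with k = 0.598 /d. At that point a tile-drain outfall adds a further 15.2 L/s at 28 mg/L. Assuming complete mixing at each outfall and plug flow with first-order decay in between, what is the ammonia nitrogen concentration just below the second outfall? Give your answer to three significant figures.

After mixing, C = (721.0·0.2900 + 77.60·33.70) / 798.6 = 2824/798.6 = 3.536 mg/L; combined flow 798.6 L/s.
Decay over the reach: 3.536·exp(−kt) = 3.536·0.3851 = 1.362 mg/L.
Second outfall: C = (798.6·1.362 + 15.20·28.00)/813.8 = 1.859 mg/L.

1.86 mg/L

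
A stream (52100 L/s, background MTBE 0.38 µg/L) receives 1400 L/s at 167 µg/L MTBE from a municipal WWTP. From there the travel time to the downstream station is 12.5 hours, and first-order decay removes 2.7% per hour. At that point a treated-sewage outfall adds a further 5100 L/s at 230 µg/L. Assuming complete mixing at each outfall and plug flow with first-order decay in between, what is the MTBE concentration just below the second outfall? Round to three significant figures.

Flow-weighted average: C = (52100·0.3800 + 1400·167.0) / 53500 = 253600/53500 = 4.740 µg/L; combined flow 53500 L/s.
2.7%/h lost → k = −ln(1 − 0.027) = 0.02737 h⁻¹.
Decay over the reach: 4.740·exp(−kt) = 4.740·0.7102 = 3.367 µg/L.
Second outfall: C = (53500·3.367 + 5100·230.0)/58600 = 23.09 µg/L.

23.1 µg/L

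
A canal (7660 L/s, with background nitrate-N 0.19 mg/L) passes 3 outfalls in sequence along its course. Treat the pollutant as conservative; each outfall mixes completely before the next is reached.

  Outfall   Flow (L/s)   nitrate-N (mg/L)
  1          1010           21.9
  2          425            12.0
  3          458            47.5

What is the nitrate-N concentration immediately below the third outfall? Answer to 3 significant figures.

Outfall 1: combined Q = 8670 L/s; C = (7660·0.1900 + 1010·21.90)/8670 = 2.719 mg/L.
Outfall 2: combined Q = 9095 L/s; C = (8670·2.719 + 425.0·12.00)/9095 = 3.153 mg/L.
Outfall 3: combined Q = 9553 L/s; C = (9095·3.153 + 458.0·47.50)/9553 = 5.279 mg/L.

5.28 mg/L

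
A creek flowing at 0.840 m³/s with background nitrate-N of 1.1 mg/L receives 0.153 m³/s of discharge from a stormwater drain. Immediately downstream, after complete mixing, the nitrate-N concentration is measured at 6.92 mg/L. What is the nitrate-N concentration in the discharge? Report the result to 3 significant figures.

Mass balance: 0.8400·1.100 + 0.1530·Cₑ = 0.9930·6.920
→ Cₑ = (0.9930·6.920 − 0.8400·1.100) / 0.1530 = 38.87 mg/L.

38.9 mg/L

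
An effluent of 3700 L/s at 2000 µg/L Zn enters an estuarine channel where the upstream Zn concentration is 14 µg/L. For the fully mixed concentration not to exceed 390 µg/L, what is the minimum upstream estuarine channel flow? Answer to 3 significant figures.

15800 L/s

Set C_mix = 390: (Q·14.00 + 3700·2000) / (Q + 3700) = 390
→ Q = 3700·(2000 − 390)/(390 − 14.00) = 15840 L/s.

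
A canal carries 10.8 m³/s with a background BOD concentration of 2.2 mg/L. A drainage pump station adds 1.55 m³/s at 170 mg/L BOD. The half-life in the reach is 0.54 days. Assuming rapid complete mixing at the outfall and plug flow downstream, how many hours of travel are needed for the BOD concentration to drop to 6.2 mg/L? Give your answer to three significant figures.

24.7 h

Conservation of mass: C = (10.80·2.200 + 1.550·170.0) / 12.35 = 287.3/12.35 = 23.26 mg/L.
Half-life 0.54 d → k = ln 2 / 0.54 = 1.284 d⁻¹.
23.26·exp(−k·t) = 6.2 → t = ln(23.26/6.2)/k = 89000 s = 24.72 h.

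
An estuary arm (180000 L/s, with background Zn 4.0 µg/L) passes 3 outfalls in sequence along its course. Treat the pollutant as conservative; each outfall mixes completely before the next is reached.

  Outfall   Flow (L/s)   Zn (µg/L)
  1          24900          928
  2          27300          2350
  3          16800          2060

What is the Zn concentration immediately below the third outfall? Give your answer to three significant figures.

492 µg/L

Below outfall 1: Q → 204900 L/s, C = (180000·4.000 + 24900·928.0)/204900 = 116.3 µg/L.
Below outfall 2: Q → 232200 L/s, C = (204900·116.3 + 27300·2350)/232200 = 378.9 µg/L.
Below outfall 3: Q → 249000 L/s, C = (232200·378.9 + 16800·2060)/249000 = 492.3 µg/L.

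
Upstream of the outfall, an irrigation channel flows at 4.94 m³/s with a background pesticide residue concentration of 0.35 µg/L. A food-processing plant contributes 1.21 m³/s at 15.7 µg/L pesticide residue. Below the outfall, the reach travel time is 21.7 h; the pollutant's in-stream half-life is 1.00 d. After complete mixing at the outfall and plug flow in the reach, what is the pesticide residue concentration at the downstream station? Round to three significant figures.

1.80 µg/L

Conservation of mass: C = (4.940·0.3500 + 1.210·15.70) / 6.150 = 20.73/6.150 = 3.370 µg/L.
Half-life 1.00 d → k = ln 2 / 1.00 = 0.6931 d⁻¹.
Decay over the reach: 3.370·exp(−kt) = 3.370·0.5343 = 1.801 µg/L.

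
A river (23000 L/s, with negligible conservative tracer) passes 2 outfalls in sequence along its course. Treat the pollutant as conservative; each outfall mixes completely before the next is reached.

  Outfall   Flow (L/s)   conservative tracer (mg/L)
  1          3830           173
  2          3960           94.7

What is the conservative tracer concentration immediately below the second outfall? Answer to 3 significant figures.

33.7 mg/L

Outfall 1: combined Q = 26830 L/s; C = (23000·0 + 3830·173.0)/26830 = 24.70 mg/L.
Outfall 2: combined Q = 30790 L/s; C = (26830·24.70 + 3960·94.70)/30790 = 33.70 mg/L.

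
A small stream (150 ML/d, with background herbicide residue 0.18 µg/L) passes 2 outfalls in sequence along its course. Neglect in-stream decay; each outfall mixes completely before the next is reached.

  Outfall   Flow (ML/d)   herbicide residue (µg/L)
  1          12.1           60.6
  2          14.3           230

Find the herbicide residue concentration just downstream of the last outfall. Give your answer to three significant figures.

23.0 µg/L

Below outfall 1: Q → 162.1 ML/d, C = (150.0·0.1800 + 12.10·60.60)/162.1 = 4.690 µg/L.
Below outfall 2: Q → 176.4 ML/d, C = (162.1·4.690 + 14.30·230.0)/176.4 = 22.95 µg/L.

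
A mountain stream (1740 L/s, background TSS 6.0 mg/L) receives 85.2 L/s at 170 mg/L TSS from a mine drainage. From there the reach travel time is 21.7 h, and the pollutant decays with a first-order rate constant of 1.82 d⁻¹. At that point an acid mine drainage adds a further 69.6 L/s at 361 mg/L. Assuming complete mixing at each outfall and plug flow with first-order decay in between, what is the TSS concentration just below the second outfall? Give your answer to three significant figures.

Mass balance: C = (1740·6.000 + 85.20·170.0) / 1825 = 24920/1825 = 13.66 mg/L; combined flow 1825 L/s.
Applying C = C₀e^(−kt): 13.66 × 0.1929 = 2.634 mg/L.
At the second outfall, C = (1825·2.634 + 69.60·361.0) / (1825 + 69.60) = 15.80 mg/L.

15.8 mg/L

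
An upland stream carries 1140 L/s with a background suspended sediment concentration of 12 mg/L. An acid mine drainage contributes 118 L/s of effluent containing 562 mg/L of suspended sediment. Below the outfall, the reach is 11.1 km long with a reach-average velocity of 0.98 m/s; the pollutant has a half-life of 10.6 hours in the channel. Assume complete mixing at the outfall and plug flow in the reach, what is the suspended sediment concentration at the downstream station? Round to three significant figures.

51.8 mg/L

Mass balance: C = (1140·12.00 + 118.0·562.0) / 1258 = 80000/1258 = 63.59 mg/L.
Travel time t = 11.1·1000 / 0.98 = 11330 s = 3.146 h.
Half-life 10.6 h → k = ln 2 / 10.6 = 0.06539 h⁻¹ = 1.569 d⁻¹.
Applying C = C₀e^(−kt): 63.59 × 0.8140 = 51.77 mg/L.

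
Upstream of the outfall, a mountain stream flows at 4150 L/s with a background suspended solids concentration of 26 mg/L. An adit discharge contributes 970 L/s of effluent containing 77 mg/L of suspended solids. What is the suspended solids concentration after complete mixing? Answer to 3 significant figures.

35.7 mg/L

Conservation of mass: C = (4150·26.00 + 970.0·77.00) / 5120 = 182600/5120 = 35.66 mg/L.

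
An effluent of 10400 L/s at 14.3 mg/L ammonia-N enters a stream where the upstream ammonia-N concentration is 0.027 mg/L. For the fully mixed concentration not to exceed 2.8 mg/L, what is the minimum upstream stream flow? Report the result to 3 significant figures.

Set C_mix = 2.8: (Q·0.02700 + 10400·14.30) / (Q + 10400) = 2.8
→ Q = 10400·(14.30 − 2.8)/(2.8 − 0.02700) = 43130 L/s.

43100 L/s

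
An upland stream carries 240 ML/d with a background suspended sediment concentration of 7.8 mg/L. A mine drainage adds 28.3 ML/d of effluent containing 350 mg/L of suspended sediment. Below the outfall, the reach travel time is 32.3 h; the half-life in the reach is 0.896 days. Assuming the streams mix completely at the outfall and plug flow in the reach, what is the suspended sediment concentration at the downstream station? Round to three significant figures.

15.5 mg/L

Mixed concentration C = ΣQC/ΣQ = (240.0·7.800 + 28.30·350.0) / 268.3 = 11780/268.3 = 43.89 mg/L.
Half-life 0.896 d → k = ln 2 / 0.896 = 0.7736 d⁻¹.
First-order decay: C = 43.89·exp(−k·t) = 43.89·0.3531 = 15.50 mg/L.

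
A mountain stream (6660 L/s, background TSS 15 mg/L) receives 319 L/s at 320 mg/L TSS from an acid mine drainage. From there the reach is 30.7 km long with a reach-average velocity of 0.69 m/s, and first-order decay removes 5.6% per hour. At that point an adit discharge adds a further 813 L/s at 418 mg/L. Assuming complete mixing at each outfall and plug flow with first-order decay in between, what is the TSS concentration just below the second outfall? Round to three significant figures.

56.3 mg/L

Flow-weighted average: C = (6660·15.00 + 319.0·320.0) / 6979 = 202000/6979 = 28.94 mg/L; combined flow 6979 L/s.
Travel time t = 30.7·1000 / 0.69 = 44490 s = 12.36 h.
5.6%/h lost → k = −ln(1 − 0.056) = 0.05763 h⁻¹.
First-order decay: C = 28.94·exp(−k·t) = 28.94·0.4905 = 14.20 mg/L.
At the second outfall, C = (6979·14.20 + 813.0·418.0) / (6979 + 813.0) = 56.33 mg/L.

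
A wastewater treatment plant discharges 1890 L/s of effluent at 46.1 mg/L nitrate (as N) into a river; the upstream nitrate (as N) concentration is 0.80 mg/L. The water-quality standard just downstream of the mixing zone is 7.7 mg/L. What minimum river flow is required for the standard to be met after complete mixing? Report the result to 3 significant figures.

10500 L/s

Set C_mix = 7.7: (Q·0.8000 + 1890·46.10) / (Q + 1890) = 7.7
→ Q = 1890·(46.10 − 7.7)/(7.7 − 0.8000) = 10520 L/s.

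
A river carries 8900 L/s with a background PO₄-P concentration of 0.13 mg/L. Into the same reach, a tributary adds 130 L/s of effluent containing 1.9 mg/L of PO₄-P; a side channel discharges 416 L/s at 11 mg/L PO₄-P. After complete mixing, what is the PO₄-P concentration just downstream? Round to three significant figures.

0.633 mg/L

Flow-weighted average: C = (8900·0.1300 + 130.0·1.900 + 416.0·11.00) / 9446 = 5980/9446 = 0.6331 mg/L.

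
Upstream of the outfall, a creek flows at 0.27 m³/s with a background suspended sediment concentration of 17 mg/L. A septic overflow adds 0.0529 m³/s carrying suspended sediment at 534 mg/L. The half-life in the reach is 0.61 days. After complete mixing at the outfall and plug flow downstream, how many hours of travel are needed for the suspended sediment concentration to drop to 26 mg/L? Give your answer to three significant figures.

Mass balance: C = (0.2700·17.00 + 0.05290·534.0) / 0.3229 = 32.84/0.3229 = 101.7 mg/L.
Half-life 0.61 d → k = ln 2 / 0.61 = 1.136 d⁻¹.
101.7·exp(−k·t) = 26 → t = ln(101.7/26)/k = 103700 s = 28.81 h.

28.8 h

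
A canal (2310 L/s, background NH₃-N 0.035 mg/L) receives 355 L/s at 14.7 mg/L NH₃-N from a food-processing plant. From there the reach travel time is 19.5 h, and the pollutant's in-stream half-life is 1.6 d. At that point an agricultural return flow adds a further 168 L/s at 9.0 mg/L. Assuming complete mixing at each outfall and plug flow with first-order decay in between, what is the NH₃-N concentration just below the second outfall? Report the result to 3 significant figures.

Mass balance: C = (2310·0.03500 + 355.0·14.70) / 2665 = 5299/2665 = 1.988 mg/L; combined flow 2665 L/s.
Half-life 1.6 d → k = ln 2 / 1.6 = 0.4332 d⁻¹.
Applying C = C₀e^(−kt): 1.988 × 0.7033 = 1.398 mg/L.
At the second outfall, C = (2665·1.398 + 168.0·9.000) / (2665 + 168.0) = 1.849 mg/L.

1.85 mg/L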